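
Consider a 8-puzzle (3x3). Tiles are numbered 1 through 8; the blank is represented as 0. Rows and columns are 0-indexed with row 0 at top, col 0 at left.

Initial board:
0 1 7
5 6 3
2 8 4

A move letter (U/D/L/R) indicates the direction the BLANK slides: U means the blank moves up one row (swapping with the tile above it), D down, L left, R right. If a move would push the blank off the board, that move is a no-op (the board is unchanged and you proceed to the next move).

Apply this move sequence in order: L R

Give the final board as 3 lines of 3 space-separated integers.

After move 1 (L):
0 1 7
5 6 3
2 8 4

After move 2 (R):
1 0 7
5 6 3
2 8 4

Answer: 1 0 7
5 6 3
2 8 4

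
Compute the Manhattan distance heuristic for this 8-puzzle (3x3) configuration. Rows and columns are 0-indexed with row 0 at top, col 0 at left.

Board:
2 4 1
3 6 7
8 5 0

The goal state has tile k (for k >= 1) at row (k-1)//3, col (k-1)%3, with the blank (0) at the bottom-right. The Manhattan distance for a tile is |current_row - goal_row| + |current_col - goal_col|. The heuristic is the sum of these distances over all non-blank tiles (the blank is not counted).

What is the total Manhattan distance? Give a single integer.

Answer: 14

Derivation:
Tile 2: (0,0)->(0,1) = 1
Tile 4: (0,1)->(1,0) = 2
Tile 1: (0,2)->(0,0) = 2
Tile 3: (1,0)->(0,2) = 3
Tile 6: (1,1)->(1,2) = 1
Tile 7: (1,2)->(2,0) = 3
Tile 8: (2,0)->(2,1) = 1
Tile 5: (2,1)->(1,1) = 1
Sum: 1 + 2 + 2 + 3 + 1 + 3 + 1 + 1 = 14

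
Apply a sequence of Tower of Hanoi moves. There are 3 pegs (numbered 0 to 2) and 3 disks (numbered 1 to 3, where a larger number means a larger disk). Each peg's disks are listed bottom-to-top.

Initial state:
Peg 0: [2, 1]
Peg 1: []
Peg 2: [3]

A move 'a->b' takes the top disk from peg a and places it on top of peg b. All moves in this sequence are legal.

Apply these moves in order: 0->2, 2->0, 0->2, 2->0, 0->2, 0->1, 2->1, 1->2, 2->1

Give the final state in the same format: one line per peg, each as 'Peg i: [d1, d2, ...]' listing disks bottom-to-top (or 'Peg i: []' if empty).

After move 1 (0->2):
Peg 0: [2]
Peg 1: []
Peg 2: [3, 1]

After move 2 (2->0):
Peg 0: [2, 1]
Peg 1: []
Peg 2: [3]

After move 3 (0->2):
Peg 0: [2]
Peg 1: []
Peg 2: [3, 1]

After move 4 (2->0):
Peg 0: [2, 1]
Peg 1: []
Peg 2: [3]

After move 5 (0->2):
Peg 0: [2]
Peg 1: []
Peg 2: [3, 1]

After move 6 (0->1):
Peg 0: []
Peg 1: [2]
Peg 2: [3, 1]

After move 7 (2->1):
Peg 0: []
Peg 1: [2, 1]
Peg 2: [3]

After move 8 (1->2):
Peg 0: []
Peg 1: [2]
Peg 2: [3, 1]

After move 9 (2->1):
Peg 0: []
Peg 1: [2, 1]
Peg 2: [3]

Answer: Peg 0: []
Peg 1: [2, 1]
Peg 2: [3]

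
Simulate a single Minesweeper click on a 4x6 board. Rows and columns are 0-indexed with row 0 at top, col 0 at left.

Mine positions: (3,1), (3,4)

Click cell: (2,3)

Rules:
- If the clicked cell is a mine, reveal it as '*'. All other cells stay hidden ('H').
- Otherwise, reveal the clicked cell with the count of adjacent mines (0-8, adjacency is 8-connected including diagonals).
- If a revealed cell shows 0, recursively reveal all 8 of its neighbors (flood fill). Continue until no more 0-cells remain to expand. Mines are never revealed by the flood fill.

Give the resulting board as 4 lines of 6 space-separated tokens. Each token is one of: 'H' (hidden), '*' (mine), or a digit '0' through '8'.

H H H H H H
H H H H H H
H H H 1 H H
H H H H H H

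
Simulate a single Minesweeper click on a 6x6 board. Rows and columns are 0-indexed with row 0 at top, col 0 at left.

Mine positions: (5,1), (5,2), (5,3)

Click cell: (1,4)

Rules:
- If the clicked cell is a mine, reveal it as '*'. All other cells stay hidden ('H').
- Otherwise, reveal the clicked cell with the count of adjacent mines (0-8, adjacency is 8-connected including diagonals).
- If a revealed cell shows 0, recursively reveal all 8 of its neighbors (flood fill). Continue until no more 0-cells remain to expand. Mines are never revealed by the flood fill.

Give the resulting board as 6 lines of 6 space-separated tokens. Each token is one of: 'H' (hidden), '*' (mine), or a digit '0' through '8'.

0 0 0 0 0 0
0 0 0 0 0 0
0 0 0 0 0 0
0 0 0 0 0 0
1 2 3 2 1 0
H H H H 1 0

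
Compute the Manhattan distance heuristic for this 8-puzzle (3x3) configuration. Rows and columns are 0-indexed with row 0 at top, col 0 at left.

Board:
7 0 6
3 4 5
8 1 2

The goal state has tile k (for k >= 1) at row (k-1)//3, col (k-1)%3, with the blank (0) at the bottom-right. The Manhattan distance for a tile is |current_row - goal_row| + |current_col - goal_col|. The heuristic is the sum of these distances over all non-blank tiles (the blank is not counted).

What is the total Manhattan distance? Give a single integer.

Answer: 15

Derivation:
Tile 7: (0,0)->(2,0) = 2
Tile 6: (0,2)->(1,2) = 1
Tile 3: (1,0)->(0,2) = 3
Tile 4: (1,1)->(1,0) = 1
Tile 5: (1,2)->(1,1) = 1
Tile 8: (2,0)->(2,1) = 1
Tile 1: (2,1)->(0,0) = 3
Tile 2: (2,2)->(0,1) = 3
Sum: 2 + 1 + 3 + 1 + 1 + 1 + 3 + 3 = 15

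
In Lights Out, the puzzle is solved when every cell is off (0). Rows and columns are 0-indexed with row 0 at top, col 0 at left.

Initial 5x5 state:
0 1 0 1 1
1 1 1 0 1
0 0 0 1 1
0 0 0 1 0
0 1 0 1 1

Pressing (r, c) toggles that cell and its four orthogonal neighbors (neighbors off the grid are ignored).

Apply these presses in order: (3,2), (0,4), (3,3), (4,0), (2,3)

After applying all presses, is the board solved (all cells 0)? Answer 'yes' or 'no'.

Answer: no

Derivation:
After press 1 at (3,2):
0 1 0 1 1
1 1 1 0 1
0 0 1 1 1
0 1 1 0 0
0 1 1 1 1

After press 2 at (0,4):
0 1 0 0 0
1 1 1 0 0
0 0 1 1 1
0 1 1 0 0
0 1 1 1 1

After press 3 at (3,3):
0 1 0 0 0
1 1 1 0 0
0 0 1 0 1
0 1 0 1 1
0 1 1 0 1

After press 4 at (4,0):
0 1 0 0 0
1 1 1 0 0
0 0 1 0 1
1 1 0 1 1
1 0 1 0 1

After press 5 at (2,3):
0 1 0 0 0
1 1 1 1 0
0 0 0 1 0
1 1 0 0 1
1 0 1 0 1

Lights still on: 12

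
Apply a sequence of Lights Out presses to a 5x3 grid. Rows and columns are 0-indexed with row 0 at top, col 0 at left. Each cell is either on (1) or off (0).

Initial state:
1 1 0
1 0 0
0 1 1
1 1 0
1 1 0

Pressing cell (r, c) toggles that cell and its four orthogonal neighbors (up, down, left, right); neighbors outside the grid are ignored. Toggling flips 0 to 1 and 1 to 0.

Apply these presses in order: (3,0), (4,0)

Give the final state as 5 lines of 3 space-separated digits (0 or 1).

After press 1 at (3,0):
1 1 0
1 0 0
1 1 1
0 0 0
0 1 0

After press 2 at (4,0):
1 1 0
1 0 0
1 1 1
1 0 0
1 0 0

Answer: 1 1 0
1 0 0
1 1 1
1 0 0
1 0 0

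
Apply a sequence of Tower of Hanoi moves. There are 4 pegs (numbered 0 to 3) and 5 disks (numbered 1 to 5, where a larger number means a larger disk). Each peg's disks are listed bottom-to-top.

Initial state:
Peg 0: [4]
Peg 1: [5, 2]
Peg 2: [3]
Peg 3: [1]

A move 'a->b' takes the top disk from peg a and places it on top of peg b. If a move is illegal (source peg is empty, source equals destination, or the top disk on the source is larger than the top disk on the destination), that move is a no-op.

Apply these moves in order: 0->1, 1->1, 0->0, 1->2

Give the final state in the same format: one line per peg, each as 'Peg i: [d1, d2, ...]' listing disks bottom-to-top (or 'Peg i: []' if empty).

After move 1 (0->1):
Peg 0: [4]
Peg 1: [5, 2]
Peg 2: [3]
Peg 3: [1]

After move 2 (1->1):
Peg 0: [4]
Peg 1: [5, 2]
Peg 2: [3]
Peg 3: [1]

After move 3 (0->0):
Peg 0: [4]
Peg 1: [5, 2]
Peg 2: [3]
Peg 3: [1]

After move 4 (1->2):
Peg 0: [4]
Peg 1: [5]
Peg 2: [3, 2]
Peg 3: [1]

Answer: Peg 0: [4]
Peg 1: [5]
Peg 2: [3, 2]
Peg 3: [1]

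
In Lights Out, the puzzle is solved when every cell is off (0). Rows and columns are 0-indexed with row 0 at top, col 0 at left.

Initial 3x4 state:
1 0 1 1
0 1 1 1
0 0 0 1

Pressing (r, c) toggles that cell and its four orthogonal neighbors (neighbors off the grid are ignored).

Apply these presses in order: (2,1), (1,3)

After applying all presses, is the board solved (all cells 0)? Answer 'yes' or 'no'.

Answer: no

Derivation:
After press 1 at (2,1):
1 0 1 1
0 0 1 1
1 1 1 1

After press 2 at (1,3):
1 0 1 0
0 0 0 0
1 1 1 0

Lights still on: 5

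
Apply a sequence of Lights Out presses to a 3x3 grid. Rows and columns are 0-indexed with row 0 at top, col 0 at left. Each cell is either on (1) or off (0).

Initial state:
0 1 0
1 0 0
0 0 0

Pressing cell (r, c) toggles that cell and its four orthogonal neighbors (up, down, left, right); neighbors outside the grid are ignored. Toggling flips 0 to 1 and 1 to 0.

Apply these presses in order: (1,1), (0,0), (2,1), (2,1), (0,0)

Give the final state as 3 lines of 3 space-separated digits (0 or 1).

Answer: 0 0 0
0 1 1
0 1 0

Derivation:
After press 1 at (1,1):
0 0 0
0 1 1
0 1 0

After press 2 at (0,0):
1 1 0
1 1 1
0 1 0

After press 3 at (2,1):
1 1 0
1 0 1
1 0 1

After press 4 at (2,1):
1 1 0
1 1 1
0 1 0

After press 5 at (0,0):
0 0 0
0 1 1
0 1 0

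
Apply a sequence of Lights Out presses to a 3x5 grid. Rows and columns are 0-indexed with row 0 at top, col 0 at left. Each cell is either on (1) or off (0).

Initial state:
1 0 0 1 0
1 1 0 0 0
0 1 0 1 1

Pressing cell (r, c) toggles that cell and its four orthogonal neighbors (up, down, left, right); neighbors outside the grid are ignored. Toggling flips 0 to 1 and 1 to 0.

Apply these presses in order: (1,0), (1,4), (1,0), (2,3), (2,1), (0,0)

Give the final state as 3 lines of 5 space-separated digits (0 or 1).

Answer: 0 1 0 1 1
0 0 0 0 1
1 0 0 0 1

Derivation:
After press 1 at (1,0):
0 0 0 1 0
0 0 0 0 0
1 1 0 1 1

After press 2 at (1,4):
0 0 0 1 1
0 0 0 1 1
1 1 0 1 0

After press 3 at (1,0):
1 0 0 1 1
1 1 0 1 1
0 1 0 1 0

After press 4 at (2,3):
1 0 0 1 1
1 1 0 0 1
0 1 1 0 1

After press 5 at (2,1):
1 0 0 1 1
1 0 0 0 1
1 0 0 0 1

After press 6 at (0,0):
0 1 0 1 1
0 0 0 0 1
1 0 0 0 1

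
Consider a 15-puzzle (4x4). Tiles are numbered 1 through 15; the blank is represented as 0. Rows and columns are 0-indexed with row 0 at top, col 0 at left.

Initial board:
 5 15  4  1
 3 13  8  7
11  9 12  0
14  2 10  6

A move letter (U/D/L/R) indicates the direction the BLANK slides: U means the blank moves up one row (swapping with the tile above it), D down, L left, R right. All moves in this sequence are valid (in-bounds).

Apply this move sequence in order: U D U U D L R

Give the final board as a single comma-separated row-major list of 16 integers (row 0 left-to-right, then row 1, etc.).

Answer: 5, 15, 4, 1, 3, 13, 8, 0, 11, 9, 12, 7, 14, 2, 10, 6

Derivation:
After move 1 (U):
 5 15  4  1
 3 13  8  0
11  9 12  7
14  2 10  6

After move 2 (D):
 5 15  4  1
 3 13  8  7
11  9 12  0
14  2 10  6

After move 3 (U):
 5 15  4  1
 3 13  8  0
11  9 12  7
14  2 10  6

After move 4 (U):
 5 15  4  0
 3 13  8  1
11  9 12  7
14  2 10  6

After move 5 (D):
 5 15  4  1
 3 13  8  0
11  9 12  7
14  2 10  6

After move 6 (L):
 5 15  4  1
 3 13  0  8
11  9 12  7
14  2 10  6

After move 7 (R):
 5 15  4  1
 3 13  8  0
11  9 12  7
14  2 10  6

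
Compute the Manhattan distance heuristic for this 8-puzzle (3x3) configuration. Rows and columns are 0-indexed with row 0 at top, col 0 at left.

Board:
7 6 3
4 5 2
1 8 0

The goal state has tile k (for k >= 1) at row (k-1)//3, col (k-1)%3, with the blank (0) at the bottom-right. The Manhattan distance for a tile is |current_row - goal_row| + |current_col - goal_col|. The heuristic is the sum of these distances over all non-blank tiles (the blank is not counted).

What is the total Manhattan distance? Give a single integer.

Answer: 8

Derivation:
Tile 7: at (0,0), goal (2,0), distance |0-2|+|0-0| = 2
Tile 6: at (0,1), goal (1,2), distance |0-1|+|1-2| = 2
Tile 3: at (0,2), goal (0,2), distance |0-0|+|2-2| = 0
Tile 4: at (1,0), goal (1,0), distance |1-1|+|0-0| = 0
Tile 5: at (1,1), goal (1,1), distance |1-1|+|1-1| = 0
Tile 2: at (1,2), goal (0,1), distance |1-0|+|2-1| = 2
Tile 1: at (2,0), goal (0,0), distance |2-0|+|0-0| = 2
Tile 8: at (2,1), goal (2,1), distance |2-2|+|1-1| = 0
Sum: 2 + 2 + 0 + 0 + 0 + 2 + 2 + 0 = 8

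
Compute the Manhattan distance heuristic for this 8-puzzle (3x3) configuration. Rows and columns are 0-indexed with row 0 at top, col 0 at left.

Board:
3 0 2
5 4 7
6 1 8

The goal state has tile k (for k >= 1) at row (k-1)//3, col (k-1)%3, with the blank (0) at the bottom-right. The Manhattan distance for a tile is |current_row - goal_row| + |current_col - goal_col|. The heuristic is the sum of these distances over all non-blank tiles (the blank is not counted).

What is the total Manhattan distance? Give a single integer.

Tile 3: (0,0)->(0,2) = 2
Tile 2: (0,2)->(0,1) = 1
Tile 5: (1,0)->(1,1) = 1
Tile 4: (1,1)->(1,0) = 1
Tile 7: (1,2)->(2,0) = 3
Tile 6: (2,0)->(1,2) = 3
Tile 1: (2,1)->(0,0) = 3
Tile 8: (2,2)->(2,1) = 1
Sum: 2 + 1 + 1 + 1 + 3 + 3 + 3 + 1 = 15

Answer: 15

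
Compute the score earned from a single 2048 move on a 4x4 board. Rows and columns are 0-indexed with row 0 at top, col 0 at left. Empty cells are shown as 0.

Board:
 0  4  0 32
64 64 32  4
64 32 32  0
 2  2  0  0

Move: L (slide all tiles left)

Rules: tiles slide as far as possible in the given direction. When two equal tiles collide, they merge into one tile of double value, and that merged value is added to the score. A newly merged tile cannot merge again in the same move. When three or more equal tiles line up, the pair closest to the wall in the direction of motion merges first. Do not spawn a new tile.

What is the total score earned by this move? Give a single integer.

Slide left:
row 0: [0, 4, 0, 32] -> [4, 32, 0, 0]  score +0 (running 0)
row 1: [64, 64, 32, 4] -> [128, 32, 4, 0]  score +128 (running 128)
row 2: [64, 32, 32, 0] -> [64, 64, 0, 0]  score +64 (running 192)
row 3: [2, 2, 0, 0] -> [4, 0, 0, 0]  score +4 (running 196)
Board after move:
  4  32   0   0
128  32   4   0
 64  64   0   0
  4   0   0   0

Answer: 196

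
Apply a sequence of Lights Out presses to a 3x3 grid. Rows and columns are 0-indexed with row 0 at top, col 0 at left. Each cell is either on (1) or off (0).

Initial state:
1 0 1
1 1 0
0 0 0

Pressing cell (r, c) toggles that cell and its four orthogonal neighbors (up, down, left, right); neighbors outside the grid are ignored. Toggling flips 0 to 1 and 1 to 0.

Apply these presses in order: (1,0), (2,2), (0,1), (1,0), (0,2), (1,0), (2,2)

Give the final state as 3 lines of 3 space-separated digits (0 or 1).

After press 1 at (1,0):
0 0 1
0 0 0
1 0 0

After press 2 at (2,2):
0 0 1
0 0 1
1 1 1

After press 3 at (0,1):
1 1 0
0 1 1
1 1 1

After press 4 at (1,0):
0 1 0
1 0 1
0 1 1

After press 5 at (0,2):
0 0 1
1 0 0
0 1 1

After press 6 at (1,0):
1 0 1
0 1 0
1 1 1

After press 7 at (2,2):
1 0 1
0 1 1
1 0 0

Answer: 1 0 1
0 1 1
1 0 0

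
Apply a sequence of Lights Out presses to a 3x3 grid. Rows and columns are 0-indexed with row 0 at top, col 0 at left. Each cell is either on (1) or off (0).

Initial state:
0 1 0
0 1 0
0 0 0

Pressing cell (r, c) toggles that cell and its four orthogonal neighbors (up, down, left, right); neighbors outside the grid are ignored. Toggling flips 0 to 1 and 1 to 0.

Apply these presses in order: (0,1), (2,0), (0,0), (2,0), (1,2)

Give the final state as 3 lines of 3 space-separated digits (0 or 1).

Answer: 0 1 0
1 1 1
0 0 1

Derivation:
After press 1 at (0,1):
1 0 1
0 0 0
0 0 0

After press 2 at (2,0):
1 0 1
1 0 0
1 1 0

After press 3 at (0,0):
0 1 1
0 0 0
1 1 0

After press 4 at (2,0):
0 1 1
1 0 0
0 0 0

After press 5 at (1,2):
0 1 0
1 1 1
0 0 1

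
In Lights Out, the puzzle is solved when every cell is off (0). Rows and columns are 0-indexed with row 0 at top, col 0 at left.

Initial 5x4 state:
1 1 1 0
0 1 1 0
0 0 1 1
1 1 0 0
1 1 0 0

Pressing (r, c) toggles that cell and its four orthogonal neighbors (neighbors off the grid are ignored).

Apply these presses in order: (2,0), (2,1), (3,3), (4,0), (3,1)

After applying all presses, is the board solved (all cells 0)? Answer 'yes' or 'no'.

Answer: no

Derivation:
After press 1 at (2,0):
1 1 1 0
1 1 1 0
1 1 1 1
0 1 0 0
1 1 0 0

After press 2 at (2,1):
1 1 1 0
1 0 1 0
0 0 0 1
0 0 0 0
1 1 0 0

After press 3 at (3,3):
1 1 1 0
1 0 1 0
0 0 0 0
0 0 1 1
1 1 0 1

After press 4 at (4,0):
1 1 1 0
1 0 1 0
0 0 0 0
1 0 1 1
0 0 0 1

After press 5 at (3,1):
1 1 1 0
1 0 1 0
0 1 0 0
0 1 0 1
0 1 0 1

Lights still on: 10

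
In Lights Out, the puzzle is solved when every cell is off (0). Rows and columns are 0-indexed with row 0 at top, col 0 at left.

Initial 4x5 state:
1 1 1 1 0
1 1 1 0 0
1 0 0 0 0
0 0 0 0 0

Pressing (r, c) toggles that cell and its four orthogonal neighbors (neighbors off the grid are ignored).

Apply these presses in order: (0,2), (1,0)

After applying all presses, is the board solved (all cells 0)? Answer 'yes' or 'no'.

After press 1 at (0,2):
1 0 0 0 0
1 1 0 0 0
1 0 0 0 0
0 0 0 0 0

After press 2 at (1,0):
0 0 0 0 0
0 0 0 0 0
0 0 0 0 0
0 0 0 0 0

Lights still on: 0

Answer: yes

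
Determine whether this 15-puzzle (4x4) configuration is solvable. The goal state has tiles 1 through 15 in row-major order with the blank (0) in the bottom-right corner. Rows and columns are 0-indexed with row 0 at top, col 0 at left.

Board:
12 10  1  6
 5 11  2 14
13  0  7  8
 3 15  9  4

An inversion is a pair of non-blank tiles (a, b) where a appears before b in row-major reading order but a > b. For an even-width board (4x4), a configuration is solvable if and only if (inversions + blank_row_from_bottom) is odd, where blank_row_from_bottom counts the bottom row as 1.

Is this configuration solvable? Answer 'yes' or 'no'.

Answer: yes

Derivation:
Inversions: 51
Blank is in row 2 (0-indexed from top), which is row 2 counting from the bottom (bottom = 1).
51 + 2 = 53, which is odd, so the puzzle is solvable.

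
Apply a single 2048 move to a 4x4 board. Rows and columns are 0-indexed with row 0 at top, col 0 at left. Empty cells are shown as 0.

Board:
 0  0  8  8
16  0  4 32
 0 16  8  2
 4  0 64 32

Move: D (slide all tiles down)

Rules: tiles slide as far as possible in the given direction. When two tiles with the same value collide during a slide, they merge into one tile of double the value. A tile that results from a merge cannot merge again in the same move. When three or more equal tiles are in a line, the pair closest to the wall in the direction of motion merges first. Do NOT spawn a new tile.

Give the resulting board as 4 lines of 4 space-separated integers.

Answer:  0  0  8  8
 0  0  4 32
16  0  8  2
 4 16 64 32

Derivation:
Slide down:
col 0: [0, 16, 0, 4] -> [0, 0, 16, 4]
col 1: [0, 0, 16, 0] -> [0, 0, 0, 16]
col 2: [8, 4, 8, 64] -> [8, 4, 8, 64]
col 3: [8, 32, 2, 32] -> [8, 32, 2, 32]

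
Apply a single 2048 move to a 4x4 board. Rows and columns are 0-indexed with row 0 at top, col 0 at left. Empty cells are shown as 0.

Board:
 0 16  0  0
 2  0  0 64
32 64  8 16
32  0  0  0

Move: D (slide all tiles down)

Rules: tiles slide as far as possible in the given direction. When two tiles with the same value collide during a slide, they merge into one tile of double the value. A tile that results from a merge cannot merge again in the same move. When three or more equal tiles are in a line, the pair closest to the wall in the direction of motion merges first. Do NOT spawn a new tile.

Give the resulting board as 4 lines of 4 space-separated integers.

Answer:  0  0  0  0
 0  0  0  0
 2 16  0 64
64 64  8 16

Derivation:
Slide down:
col 0: [0, 2, 32, 32] -> [0, 0, 2, 64]
col 1: [16, 0, 64, 0] -> [0, 0, 16, 64]
col 2: [0, 0, 8, 0] -> [0, 0, 0, 8]
col 3: [0, 64, 16, 0] -> [0, 0, 64, 16]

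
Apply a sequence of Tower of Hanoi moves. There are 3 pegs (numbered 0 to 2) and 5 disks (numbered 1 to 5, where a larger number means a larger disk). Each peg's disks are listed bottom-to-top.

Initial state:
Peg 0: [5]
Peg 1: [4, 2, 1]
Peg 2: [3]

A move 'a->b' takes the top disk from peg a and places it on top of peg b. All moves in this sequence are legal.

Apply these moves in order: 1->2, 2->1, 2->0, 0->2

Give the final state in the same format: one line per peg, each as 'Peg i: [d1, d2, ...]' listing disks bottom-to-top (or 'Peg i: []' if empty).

Answer: Peg 0: [5]
Peg 1: [4, 2, 1]
Peg 2: [3]

Derivation:
After move 1 (1->2):
Peg 0: [5]
Peg 1: [4, 2]
Peg 2: [3, 1]

After move 2 (2->1):
Peg 0: [5]
Peg 1: [4, 2, 1]
Peg 2: [3]

After move 3 (2->0):
Peg 0: [5, 3]
Peg 1: [4, 2, 1]
Peg 2: []

After move 4 (0->2):
Peg 0: [5]
Peg 1: [4, 2, 1]
Peg 2: [3]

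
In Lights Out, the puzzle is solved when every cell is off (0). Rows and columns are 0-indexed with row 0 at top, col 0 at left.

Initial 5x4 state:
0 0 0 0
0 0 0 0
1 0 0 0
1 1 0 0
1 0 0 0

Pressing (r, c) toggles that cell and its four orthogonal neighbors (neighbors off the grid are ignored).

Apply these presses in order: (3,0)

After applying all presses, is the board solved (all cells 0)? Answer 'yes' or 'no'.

After press 1 at (3,0):
0 0 0 0
0 0 0 0
0 0 0 0
0 0 0 0
0 0 0 0

Lights still on: 0

Answer: yes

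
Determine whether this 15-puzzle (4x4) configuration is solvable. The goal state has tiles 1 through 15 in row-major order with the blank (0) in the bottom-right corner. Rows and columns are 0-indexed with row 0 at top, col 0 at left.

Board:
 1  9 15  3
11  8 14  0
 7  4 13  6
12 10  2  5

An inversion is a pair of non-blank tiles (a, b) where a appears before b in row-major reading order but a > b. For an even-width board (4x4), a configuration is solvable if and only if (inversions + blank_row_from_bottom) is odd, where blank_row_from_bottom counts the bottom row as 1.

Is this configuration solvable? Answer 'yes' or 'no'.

Inversions: 57
Blank is in row 1 (0-indexed from top), which is row 3 counting from the bottom (bottom = 1).
57 + 3 = 60, which is even, so the puzzle is not solvable.

Answer: no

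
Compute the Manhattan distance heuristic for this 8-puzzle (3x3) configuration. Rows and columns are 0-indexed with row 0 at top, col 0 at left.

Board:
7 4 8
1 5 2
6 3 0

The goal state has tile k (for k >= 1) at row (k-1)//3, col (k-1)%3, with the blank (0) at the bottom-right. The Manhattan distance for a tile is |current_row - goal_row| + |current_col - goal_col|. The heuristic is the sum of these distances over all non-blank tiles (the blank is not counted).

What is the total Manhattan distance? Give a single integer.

Answer: 16

Derivation:
Tile 7: at (0,0), goal (2,0), distance |0-2|+|0-0| = 2
Tile 4: at (0,1), goal (1,0), distance |0-1|+|1-0| = 2
Tile 8: at (0,2), goal (2,1), distance |0-2|+|2-1| = 3
Tile 1: at (1,0), goal (0,0), distance |1-0|+|0-0| = 1
Tile 5: at (1,1), goal (1,1), distance |1-1|+|1-1| = 0
Tile 2: at (1,2), goal (0,1), distance |1-0|+|2-1| = 2
Tile 6: at (2,0), goal (1,2), distance |2-1|+|0-2| = 3
Tile 3: at (2,1), goal (0,2), distance |2-0|+|1-2| = 3
Sum: 2 + 2 + 3 + 1 + 0 + 2 + 3 + 3 = 16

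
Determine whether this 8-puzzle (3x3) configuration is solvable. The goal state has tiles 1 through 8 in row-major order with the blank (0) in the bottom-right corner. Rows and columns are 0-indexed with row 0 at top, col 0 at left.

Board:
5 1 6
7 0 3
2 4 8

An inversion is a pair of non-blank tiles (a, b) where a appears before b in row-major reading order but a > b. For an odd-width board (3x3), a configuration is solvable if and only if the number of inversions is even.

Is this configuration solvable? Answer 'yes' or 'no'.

Inversions (pairs i<j in row-major order where tile[i] > tile[j] > 0): 11
11 is odd, so the puzzle is not solvable.

Answer: no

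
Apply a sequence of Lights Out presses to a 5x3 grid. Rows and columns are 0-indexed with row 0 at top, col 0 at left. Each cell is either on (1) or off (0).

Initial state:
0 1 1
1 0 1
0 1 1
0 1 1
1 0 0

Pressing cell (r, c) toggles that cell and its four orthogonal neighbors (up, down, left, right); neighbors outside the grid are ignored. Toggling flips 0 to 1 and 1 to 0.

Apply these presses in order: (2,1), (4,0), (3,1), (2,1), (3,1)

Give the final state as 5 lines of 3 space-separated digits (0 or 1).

Answer: 0 1 1
1 0 1
0 1 1
1 1 1
0 1 0

Derivation:
After press 1 at (2,1):
0 1 1
1 1 1
1 0 0
0 0 1
1 0 0

After press 2 at (4,0):
0 1 1
1 1 1
1 0 0
1 0 1
0 1 0

After press 3 at (3,1):
0 1 1
1 1 1
1 1 0
0 1 0
0 0 0

After press 4 at (2,1):
0 1 1
1 0 1
0 0 1
0 0 0
0 0 0

After press 5 at (3,1):
0 1 1
1 0 1
0 1 1
1 1 1
0 1 0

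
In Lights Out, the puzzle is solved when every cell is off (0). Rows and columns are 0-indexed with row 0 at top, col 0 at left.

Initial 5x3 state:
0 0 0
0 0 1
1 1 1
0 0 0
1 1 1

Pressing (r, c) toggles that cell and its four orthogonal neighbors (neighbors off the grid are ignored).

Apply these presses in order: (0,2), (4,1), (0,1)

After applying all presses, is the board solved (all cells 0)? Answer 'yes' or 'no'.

After press 1 at (0,2):
0 1 1
0 0 0
1 1 1
0 0 0
1 1 1

After press 2 at (4,1):
0 1 1
0 0 0
1 1 1
0 1 0
0 0 0

After press 3 at (0,1):
1 0 0
0 1 0
1 1 1
0 1 0
0 0 0

Lights still on: 6

Answer: no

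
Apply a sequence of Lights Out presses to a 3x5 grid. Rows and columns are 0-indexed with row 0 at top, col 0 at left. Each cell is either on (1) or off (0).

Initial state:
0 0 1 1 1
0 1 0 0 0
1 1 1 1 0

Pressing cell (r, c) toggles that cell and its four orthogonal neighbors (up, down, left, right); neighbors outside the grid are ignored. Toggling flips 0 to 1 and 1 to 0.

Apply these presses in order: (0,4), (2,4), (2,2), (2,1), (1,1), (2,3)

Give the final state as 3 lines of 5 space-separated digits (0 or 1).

Answer: 0 1 1 0 0
1 1 0 1 0
0 0 0 0 0

Derivation:
After press 1 at (0,4):
0 0 1 0 0
0 1 0 0 1
1 1 1 1 0

After press 2 at (2,4):
0 0 1 0 0
0 1 0 0 0
1 1 1 0 1

After press 3 at (2,2):
0 0 1 0 0
0 1 1 0 0
1 0 0 1 1

After press 4 at (2,1):
0 0 1 0 0
0 0 1 0 0
0 1 1 1 1

After press 5 at (1,1):
0 1 1 0 0
1 1 0 0 0
0 0 1 1 1

After press 6 at (2,3):
0 1 1 0 0
1 1 0 1 0
0 0 0 0 0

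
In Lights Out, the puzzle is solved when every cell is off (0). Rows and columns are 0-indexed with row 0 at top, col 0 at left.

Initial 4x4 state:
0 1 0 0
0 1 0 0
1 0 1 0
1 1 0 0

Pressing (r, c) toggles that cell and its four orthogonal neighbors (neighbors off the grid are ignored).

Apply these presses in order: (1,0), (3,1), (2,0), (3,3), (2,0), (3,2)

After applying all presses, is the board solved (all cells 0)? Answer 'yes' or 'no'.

After press 1 at (1,0):
1 1 0 0
1 0 0 0
0 0 1 0
1 1 0 0

After press 2 at (3,1):
1 1 0 0
1 0 0 0
0 1 1 0
0 0 1 0

After press 3 at (2,0):
1 1 0 0
0 0 0 0
1 0 1 0
1 0 1 0

After press 4 at (3,3):
1 1 0 0
0 0 0 0
1 0 1 1
1 0 0 1

After press 5 at (2,0):
1 1 0 0
1 0 0 0
0 1 1 1
0 0 0 1

After press 6 at (3,2):
1 1 0 0
1 0 0 0
0 1 0 1
0 1 1 0

Lights still on: 7

Answer: no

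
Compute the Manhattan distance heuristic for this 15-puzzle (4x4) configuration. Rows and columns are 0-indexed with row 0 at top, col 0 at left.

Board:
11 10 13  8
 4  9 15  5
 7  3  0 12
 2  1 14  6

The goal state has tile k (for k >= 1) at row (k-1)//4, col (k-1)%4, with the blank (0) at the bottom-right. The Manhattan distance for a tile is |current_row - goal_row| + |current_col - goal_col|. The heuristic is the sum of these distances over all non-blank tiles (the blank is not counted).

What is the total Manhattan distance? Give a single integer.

Answer: 42

Derivation:
Tile 11: (0,0)->(2,2) = 4
Tile 10: (0,1)->(2,1) = 2
Tile 13: (0,2)->(3,0) = 5
Tile 8: (0,3)->(1,3) = 1
Tile 4: (1,0)->(0,3) = 4
Tile 9: (1,1)->(2,0) = 2
Tile 15: (1,2)->(3,2) = 2
Tile 5: (1,3)->(1,0) = 3
Tile 7: (2,0)->(1,2) = 3
Tile 3: (2,1)->(0,2) = 3
Tile 12: (2,3)->(2,3) = 0
Tile 2: (3,0)->(0,1) = 4
Tile 1: (3,1)->(0,0) = 4
Tile 14: (3,2)->(3,1) = 1
Tile 6: (3,3)->(1,1) = 4
Sum: 4 + 2 + 5 + 1 + 4 + 2 + 2 + 3 + 3 + 3 + 0 + 4 + 4 + 1 + 4 = 42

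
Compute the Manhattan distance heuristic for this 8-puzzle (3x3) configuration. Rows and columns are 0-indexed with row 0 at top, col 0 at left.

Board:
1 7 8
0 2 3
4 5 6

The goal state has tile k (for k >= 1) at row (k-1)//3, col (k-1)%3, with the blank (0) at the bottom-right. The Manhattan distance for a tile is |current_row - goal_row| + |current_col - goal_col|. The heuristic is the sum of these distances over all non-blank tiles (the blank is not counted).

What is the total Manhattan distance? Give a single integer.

Tile 1: at (0,0), goal (0,0), distance |0-0|+|0-0| = 0
Tile 7: at (0,1), goal (2,0), distance |0-2|+|1-0| = 3
Tile 8: at (0,2), goal (2,1), distance |0-2|+|2-1| = 3
Tile 2: at (1,1), goal (0,1), distance |1-0|+|1-1| = 1
Tile 3: at (1,2), goal (0,2), distance |1-0|+|2-2| = 1
Tile 4: at (2,0), goal (1,0), distance |2-1|+|0-0| = 1
Tile 5: at (2,1), goal (1,1), distance |2-1|+|1-1| = 1
Tile 6: at (2,2), goal (1,2), distance |2-1|+|2-2| = 1
Sum: 0 + 3 + 3 + 1 + 1 + 1 + 1 + 1 = 11

Answer: 11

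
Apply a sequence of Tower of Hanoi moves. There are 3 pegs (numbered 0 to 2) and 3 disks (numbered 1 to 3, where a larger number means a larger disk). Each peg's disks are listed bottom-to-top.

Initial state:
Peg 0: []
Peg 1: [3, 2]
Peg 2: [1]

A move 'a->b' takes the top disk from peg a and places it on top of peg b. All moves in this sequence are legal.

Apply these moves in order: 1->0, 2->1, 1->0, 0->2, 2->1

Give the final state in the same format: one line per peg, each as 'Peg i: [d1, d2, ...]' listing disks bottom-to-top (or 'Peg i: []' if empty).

After move 1 (1->0):
Peg 0: [2]
Peg 1: [3]
Peg 2: [1]

After move 2 (2->1):
Peg 0: [2]
Peg 1: [3, 1]
Peg 2: []

After move 3 (1->0):
Peg 0: [2, 1]
Peg 1: [3]
Peg 2: []

After move 4 (0->2):
Peg 0: [2]
Peg 1: [3]
Peg 2: [1]

After move 5 (2->1):
Peg 0: [2]
Peg 1: [3, 1]
Peg 2: []

Answer: Peg 0: [2]
Peg 1: [3, 1]
Peg 2: []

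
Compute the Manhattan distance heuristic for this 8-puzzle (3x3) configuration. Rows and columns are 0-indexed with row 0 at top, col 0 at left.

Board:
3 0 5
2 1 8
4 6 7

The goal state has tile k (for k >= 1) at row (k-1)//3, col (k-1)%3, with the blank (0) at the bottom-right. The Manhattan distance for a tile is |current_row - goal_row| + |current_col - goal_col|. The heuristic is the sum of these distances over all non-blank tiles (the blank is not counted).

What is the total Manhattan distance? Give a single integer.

Answer: 15

Derivation:
Tile 3: at (0,0), goal (0,2), distance |0-0|+|0-2| = 2
Tile 5: at (0,2), goal (1,1), distance |0-1|+|2-1| = 2
Tile 2: at (1,0), goal (0,1), distance |1-0|+|0-1| = 2
Tile 1: at (1,1), goal (0,0), distance |1-0|+|1-0| = 2
Tile 8: at (1,2), goal (2,1), distance |1-2|+|2-1| = 2
Tile 4: at (2,0), goal (1,0), distance |2-1|+|0-0| = 1
Tile 6: at (2,1), goal (1,2), distance |2-1|+|1-2| = 2
Tile 7: at (2,2), goal (2,0), distance |2-2|+|2-0| = 2
Sum: 2 + 2 + 2 + 2 + 2 + 1 + 2 + 2 = 15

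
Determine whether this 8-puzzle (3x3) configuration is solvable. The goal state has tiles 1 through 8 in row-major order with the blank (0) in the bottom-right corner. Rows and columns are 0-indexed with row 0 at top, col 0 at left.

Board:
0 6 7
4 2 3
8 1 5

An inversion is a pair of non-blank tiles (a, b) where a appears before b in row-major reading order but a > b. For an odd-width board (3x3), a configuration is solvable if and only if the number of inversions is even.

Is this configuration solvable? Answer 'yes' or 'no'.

Inversions (pairs i<j in row-major order where tile[i] > tile[j] > 0): 17
17 is odd, so the puzzle is not solvable.

Answer: no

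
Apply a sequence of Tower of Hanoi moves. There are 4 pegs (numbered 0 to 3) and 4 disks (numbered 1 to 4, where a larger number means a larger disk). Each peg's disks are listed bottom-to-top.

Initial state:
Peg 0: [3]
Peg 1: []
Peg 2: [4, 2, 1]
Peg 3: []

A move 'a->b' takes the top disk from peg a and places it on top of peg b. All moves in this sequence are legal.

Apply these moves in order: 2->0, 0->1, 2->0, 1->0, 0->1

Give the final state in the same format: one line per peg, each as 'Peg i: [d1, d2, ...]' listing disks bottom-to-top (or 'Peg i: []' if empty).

Answer: Peg 0: [3, 2]
Peg 1: [1]
Peg 2: [4]
Peg 3: []

Derivation:
After move 1 (2->0):
Peg 0: [3, 1]
Peg 1: []
Peg 2: [4, 2]
Peg 3: []

After move 2 (0->1):
Peg 0: [3]
Peg 1: [1]
Peg 2: [4, 2]
Peg 3: []

After move 3 (2->0):
Peg 0: [3, 2]
Peg 1: [1]
Peg 2: [4]
Peg 3: []

After move 4 (1->0):
Peg 0: [3, 2, 1]
Peg 1: []
Peg 2: [4]
Peg 3: []

After move 5 (0->1):
Peg 0: [3, 2]
Peg 1: [1]
Peg 2: [4]
Peg 3: []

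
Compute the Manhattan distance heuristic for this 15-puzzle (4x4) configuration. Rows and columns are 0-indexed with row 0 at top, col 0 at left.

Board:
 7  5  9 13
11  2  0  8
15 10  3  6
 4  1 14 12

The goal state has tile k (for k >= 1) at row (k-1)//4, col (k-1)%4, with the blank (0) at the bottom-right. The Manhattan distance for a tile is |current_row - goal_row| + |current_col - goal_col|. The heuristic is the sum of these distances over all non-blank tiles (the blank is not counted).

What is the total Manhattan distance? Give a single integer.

Tile 7: at (0,0), goal (1,2), distance |0-1|+|0-2| = 3
Tile 5: at (0,1), goal (1,0), distance |0-1|+|1-0| = 2
Tile 9: at (0,2), goal (2,0), distance |0-2|+|2-0| = 4
Tile 13: at (0,3), goal (3,0), distance |0-3|+|3-0| = 6
Tile 11: at (1,0), goal (2,2), distance |1-2|+|0-2| = 3
Tile 2: at (1,1), goal (0,1), distance |1-0|+|1-1| = 1
Tile 8: at (1,3), goal (1,3), distance |1-1|+|3-3| = 0
Tile 15: at (2,0), goal (3,2), distance |2-3|+|0-2| = 3
Tile 10: at (2,1), goal (2,1), distance |2-2|+|1-1| = 0
Tile 3: at (2,2), goal (0,2), distance |2-0|+|2-2| = 2
Tile 6: at (2,3), goal (1,1), distance |2-1|+|3-1| = 3
Tile 4: at (3,0), goal (0,3), distance |3-0|+|0-3| = 6
Tile 1: at (3,1), goal (0,0), distance |3-0|+|1-0| = 4
Tile 14: at (3,2), goal (3,1), distance |3-3|+|2-1| = 1
Tile 12: at (3,3), goal (2,3), distance |3-2|+|3-3| = 1
Sum: 3 + 2 + 4 + 6 + 3 + 1 + 0 + 3 + 0 + 2 + 3 + 6 + 4 + 1 + 1 = 39

Answer: 39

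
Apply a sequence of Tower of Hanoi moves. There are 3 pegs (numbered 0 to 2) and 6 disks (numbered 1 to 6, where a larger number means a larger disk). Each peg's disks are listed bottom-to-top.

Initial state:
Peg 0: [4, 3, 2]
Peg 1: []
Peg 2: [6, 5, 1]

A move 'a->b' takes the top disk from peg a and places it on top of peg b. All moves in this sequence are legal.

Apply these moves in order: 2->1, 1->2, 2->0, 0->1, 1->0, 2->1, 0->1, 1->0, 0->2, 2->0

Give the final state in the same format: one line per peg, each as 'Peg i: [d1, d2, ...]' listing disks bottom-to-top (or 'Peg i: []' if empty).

After move 1 (2->1):
Peg 0: [4, 3, 2]
Peg 1: [1]
Peg 2: [6, 5]

After move 2 (1->2):
Peg 0: [4, 3, 2]
Peg 1: []
Peg 2: [6, 5, 1]

After move 3 (2->0):
Peg 0: [4, 3, 2, 1]
Peg 1: []
Peg 2: [6, 5]

After move 4 (0->1):
Peg 0: [4, 3, 2]
Peg 1: [1]
Peg 2: [6, 5]

After move 5 (1->0):
Peg 0: [4, 3, 2, 1]
Peg 1: []
Peg 2: [6, 5]

After move 6 (2->1):
Peg 0: [4, 3, 2, 1]
Peg 1: [5]
Peg 2: [6]

After move 7 (0->1):
Peg 0: [4, 3, 2]
Peg 1: [5, 1]
Peg 2: [6]

After move 8 (1->0):
Peg 0: [4, 3, 2, 1]
Peg 1: [5]
Peg 2: [6]

After move 9 (0->2):
Peg 0: [4, 3, 2]
Peg 1: [5]
Peg 2: [6, 1]

After move 10 (2->0):
Peg 0: [4, 3, 2, 1]
Peg 1: [5]
Peg 2: [6]

Answer: Peg 0: [4, 3, 2, 1]
Peg 1: [5]
Peg 2: [6]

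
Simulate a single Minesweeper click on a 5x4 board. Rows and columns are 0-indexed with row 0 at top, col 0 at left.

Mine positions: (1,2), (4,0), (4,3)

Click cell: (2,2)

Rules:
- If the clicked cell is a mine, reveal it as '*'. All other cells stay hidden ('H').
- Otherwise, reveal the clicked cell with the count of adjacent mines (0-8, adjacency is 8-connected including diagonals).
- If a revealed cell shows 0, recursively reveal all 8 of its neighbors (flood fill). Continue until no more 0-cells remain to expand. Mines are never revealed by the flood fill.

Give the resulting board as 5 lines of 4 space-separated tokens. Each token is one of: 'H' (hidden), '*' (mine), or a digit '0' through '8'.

H H H H
H H H H
H H 1 H
H H H H
H H H H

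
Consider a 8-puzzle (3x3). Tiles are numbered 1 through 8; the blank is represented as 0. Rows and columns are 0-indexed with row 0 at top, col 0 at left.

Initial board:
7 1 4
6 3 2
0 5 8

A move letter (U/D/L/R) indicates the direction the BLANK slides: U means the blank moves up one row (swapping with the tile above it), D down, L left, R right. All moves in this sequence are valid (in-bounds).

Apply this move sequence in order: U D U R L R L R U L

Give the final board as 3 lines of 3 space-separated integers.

Answer: 0 7 4
3 1 2
6 5 8

Derivation:
After move 1 (U):
7 1 4
0 3 2
6 5 8

After move 2 (D):
7 1 4
6 3 2
0 5 8

After move 3 (U):
7 1 4
0 3 2
6 5 8

After move 4 (R):
7 1 4
3 0 2
6 5 8

After move 5 (L):
7 1 4
0 3 2
6 5 8

After move 6 (R):
7 1 4
3 0 2
6 5 8

After move 7 (L):
7 1 4
0 3 2
6 5 8

After move 8 (R):
7 1 4
3 0 2
6 5 8

After move 9 (U):
7 0 4
3 1 2
6 5 8

After move 10 (L):
0 7 4
3 1 2
6 5 8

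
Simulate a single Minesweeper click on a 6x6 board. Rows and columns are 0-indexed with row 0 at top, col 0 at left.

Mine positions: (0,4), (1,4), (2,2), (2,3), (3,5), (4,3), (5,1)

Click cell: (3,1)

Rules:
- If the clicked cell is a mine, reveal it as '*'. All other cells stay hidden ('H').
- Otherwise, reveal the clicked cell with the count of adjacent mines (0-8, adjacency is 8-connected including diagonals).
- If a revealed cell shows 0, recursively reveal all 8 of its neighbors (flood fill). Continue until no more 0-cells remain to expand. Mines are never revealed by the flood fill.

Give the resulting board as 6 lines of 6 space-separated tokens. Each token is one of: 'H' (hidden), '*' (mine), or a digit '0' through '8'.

H H H H H H
H H H H H H
H H H H H H
H 1 H H H H
H H H H H H
H H H H H H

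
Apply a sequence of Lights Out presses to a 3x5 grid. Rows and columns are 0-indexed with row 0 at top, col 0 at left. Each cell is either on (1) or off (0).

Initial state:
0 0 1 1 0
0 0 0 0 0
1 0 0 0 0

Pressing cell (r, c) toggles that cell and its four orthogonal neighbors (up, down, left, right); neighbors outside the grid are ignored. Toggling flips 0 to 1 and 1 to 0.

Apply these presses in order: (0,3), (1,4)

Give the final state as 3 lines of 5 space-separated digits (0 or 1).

Answer: 0 0 0 0 0
0 0 0 0 1
1 0 0 0 1

Derivation:
After press 1 at (0,3):
0 0 0 0 1
0 0 0 1 0
1 0 0 0 0

After press 2 at (1,4):
0 0 0 0 0
0 0 0 0 1
1 0 0 0 1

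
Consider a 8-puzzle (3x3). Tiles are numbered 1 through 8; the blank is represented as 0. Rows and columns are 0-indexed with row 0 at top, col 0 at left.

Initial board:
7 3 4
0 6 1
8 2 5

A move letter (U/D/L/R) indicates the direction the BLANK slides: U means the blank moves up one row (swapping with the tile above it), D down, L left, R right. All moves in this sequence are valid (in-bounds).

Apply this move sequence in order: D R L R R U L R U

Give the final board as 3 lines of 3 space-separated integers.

After move 1 (D):
7 3 4
8 6 1
0 2 5

After move 2 (R):
7 3 4
8 6 1
2 0 5

After move 3 (L):
7 3 4
8 6 1
0 2 5

After move 4 (R):
7 3 4
8 6 1
2 0 5

After move 5 (R):
7 3 4
8 6 1
2 5 0

After move 6 (U):
7 3 4
8 6 0
2 5 1

After move 7 (L):
7 3 4
8 0 6
2 5 1

After move 8 (R):
7 3 4
8 6 0
2 5 1

After move 9 (U):
7 3 0
8 6 4
2 5 1

Answer: 7 3 0
8 6 4
2 5 1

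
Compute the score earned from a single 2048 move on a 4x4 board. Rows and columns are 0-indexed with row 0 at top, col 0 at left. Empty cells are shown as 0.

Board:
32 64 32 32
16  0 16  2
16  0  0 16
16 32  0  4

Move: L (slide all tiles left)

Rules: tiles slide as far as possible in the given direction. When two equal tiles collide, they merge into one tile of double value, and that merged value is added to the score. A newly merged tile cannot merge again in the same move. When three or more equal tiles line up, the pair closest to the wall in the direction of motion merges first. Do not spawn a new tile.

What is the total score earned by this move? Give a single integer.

Slide left:
row 0: [32, 64, 32, 32] -> [32, 64, 64, 0]  score +64 (running 64)
row 1: [16, 0, 16, 2] -> [32, 2, 0, 0]  score +32 (running 96)
row 2: [16, 0, 0, 16] -> [32, 0, 0, 0]  score +32 (running 128)
row 3: [16, 32, 0, 4] -> [16, 32, 4, 0]  score +0 (running 128)
Board after move:
32 64 64  0
32  2  0  0
32  0  0  0
16 32  4  0

Answer: 128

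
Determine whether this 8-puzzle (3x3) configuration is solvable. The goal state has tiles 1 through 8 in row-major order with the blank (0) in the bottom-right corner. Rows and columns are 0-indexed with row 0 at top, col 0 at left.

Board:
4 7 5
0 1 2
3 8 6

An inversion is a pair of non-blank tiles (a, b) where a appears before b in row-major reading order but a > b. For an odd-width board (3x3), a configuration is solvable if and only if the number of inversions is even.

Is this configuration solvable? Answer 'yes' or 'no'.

Answer: yes

Derivation:
Inversions (pairs i<j in row-major order where tile[i] > tile[j] > 0): 12
12 is even, so the puzzle is solvable.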